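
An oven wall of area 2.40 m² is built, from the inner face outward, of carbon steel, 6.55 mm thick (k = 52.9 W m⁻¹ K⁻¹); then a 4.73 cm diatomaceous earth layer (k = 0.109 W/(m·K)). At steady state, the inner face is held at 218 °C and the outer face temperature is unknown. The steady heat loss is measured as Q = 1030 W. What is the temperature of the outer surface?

T_out = 31.7 °C

Sum the resistances:
  R_carbon steel = L/(kA) = 0.00655/(52.9·2.40) = 5.159×10^-5 K/W
  R_diatomaceous earth = L/(kA) = 0.0473/(0.109·2.40) = 0.1808 K/W
ΣR = 0.1809 K/W
ΔT = Q·ΣR = 1030 × 0.1809 = 186.3 K
Heat flows outward, so T_out = T_in − ΔT = 218 − 186.3 = 31.7 °C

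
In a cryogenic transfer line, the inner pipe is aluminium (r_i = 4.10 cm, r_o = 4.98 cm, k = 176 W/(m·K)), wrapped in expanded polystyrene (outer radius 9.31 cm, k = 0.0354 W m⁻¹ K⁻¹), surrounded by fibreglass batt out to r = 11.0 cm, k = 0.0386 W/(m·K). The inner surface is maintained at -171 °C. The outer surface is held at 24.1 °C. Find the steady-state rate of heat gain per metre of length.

Q' = 55.7 W/m

Resistance network (inner→outer):
  R'_aluminium = ln(0.0498/0.0410)/(2πk) = 0.1944/(2π·176) = 1.758×10^-4 m·K/W
  R'_expanded polystyrene = ln(0.0931/0.0498)/(2πk) = 0.6257/(2π·0.0354) = 2.813 m·K/W
  R'_fibreglass batt = ln(0.110/0.0931)/(2πk) = 0.1668/(2π·0.0386) = 0.6878 m·K/W
ΣR = 1.758×10^-4 + 2.813 + 0.6878 = 3.501 m·K/W
Q' = ΔT/ΣR = (-171 °C − 24.1 °C)/3.501 = -55.7 W/m
(Negative Q' ⇒ heat flows inward; heat gain = 55.7 W/m.)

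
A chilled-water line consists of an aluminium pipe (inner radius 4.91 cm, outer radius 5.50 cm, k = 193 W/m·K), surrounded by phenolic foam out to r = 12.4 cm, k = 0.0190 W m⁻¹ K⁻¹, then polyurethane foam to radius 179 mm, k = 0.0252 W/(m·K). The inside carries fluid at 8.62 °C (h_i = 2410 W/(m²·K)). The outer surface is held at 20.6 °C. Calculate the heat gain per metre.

Resistance network (inner→outer):
  R'_conv,in = 1/(2πr h) = 1/(2π·0.0491·2410) = 0.001345 m·K/W
  R'_aluminium = ln(0.0550/0.0491)/(2πk) = 0.1135/(2π·193) = 9.357×10^-5 m·K/W
  R'_phenolic foam = ln(0.124/0.0550)/(2πk) = 0.8129/(2π·0.0190) = 6.810 m·K/W
  R'_polyurethane foam = ln(0.179/0.124)/(2πk) = 0.3671/(2π·0.0252) = 2.319 m·K/W
ΣR = 0.001345 + 9.357×10^-5 + 6.810 + 2.319 = 9.130 m·K/W
Q' = ΔT/ΣR = (8.62 °C − 20.6 °C)/9.130 = -1.31 W/m
(Negative Q' ⇒ heat flows inward; heat gain = 1.31 W/m.)

Q' = 1.31 W/m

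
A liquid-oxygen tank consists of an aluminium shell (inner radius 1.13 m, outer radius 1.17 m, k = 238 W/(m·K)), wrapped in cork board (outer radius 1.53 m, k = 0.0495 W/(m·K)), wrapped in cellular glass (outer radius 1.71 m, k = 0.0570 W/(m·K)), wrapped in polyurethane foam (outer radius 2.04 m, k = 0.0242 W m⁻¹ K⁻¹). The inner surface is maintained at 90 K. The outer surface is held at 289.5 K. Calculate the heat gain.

Q = 273 W

Resistance network (inner→outer):
  R_aluminium = (1/1.13 − 1/1.17)/(4πk) = 0.03025/(4π·238) = 1.012×10^-5 K/W
  R_cork board = (1/1.17 − 1/1.53)/(4πk) = 0.2011/(4π·0.0495) = 0.3233 K/W
  R_cellular glass = (1/1.53 − 1/1.71)/(4πk) = 0.06880/(4π·0.0570) = 0.09605 K/W
  R_polyurethane foam = (1/1.71 − 1/2.04)/(4πk) = 0.09460/(4π·0.0242) = 0.3111 K/W
ΣR = 1.012×10^-5 + 0.3233 + 0.09605 + 0.3111 = 0.7305 K/W
Q = ΔT/ΣR = (90 K − 289.5 K)/0.7305 = -273 W
(Negative Q ⇒ heat flows inward; heat gain = 273 W.)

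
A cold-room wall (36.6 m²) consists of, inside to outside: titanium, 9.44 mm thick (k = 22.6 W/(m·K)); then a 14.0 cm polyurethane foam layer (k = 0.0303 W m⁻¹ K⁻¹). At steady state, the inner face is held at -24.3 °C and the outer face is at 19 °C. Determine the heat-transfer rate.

Series thermal resistances, inner to outer:
  R_titanium = L/(kA) = 0.00944/(22.6·36.6) = 1.141×10^-5 K/W
  R_polyurethane foam = L/(kA) = 0.140/(0.0303·36.6) = 0.1262 K/W
ΣR = 1.141×10^-5 + 0.1262 = 0.1262 K/W
Q = ΔT/ΣR = (-24.3 °C − 19 °C)/0.1262 = -343 W
(Negative Q ⇒ heat flows inward; heat gain = 343 W.)

Q = 343 W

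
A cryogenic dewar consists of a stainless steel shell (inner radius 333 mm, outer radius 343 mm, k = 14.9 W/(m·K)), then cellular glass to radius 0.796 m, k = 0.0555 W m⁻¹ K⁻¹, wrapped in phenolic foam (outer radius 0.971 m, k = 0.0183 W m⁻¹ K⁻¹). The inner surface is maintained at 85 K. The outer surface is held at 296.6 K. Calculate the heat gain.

Resistance network (inner→outer):
  R_stainless steel = (1/0.333 − 1/0.343)/(4πk) = 0.08755/(4π·14.9) = 4.676×10^-4 K/W
  R_cellular glass = (1/0.343 − 1/0.796)/(4πk) = 1.659/(4π·0.0555) = 2.379 K/W
  R_phenolic foam = (1/0.796 − 1/0.971)/(4πk) = 0.2264/(4π·0.0183) = 0.9846 K/W
ΣR = 4.676×10^-4 + 2.379 + 0.9846 = 3.364 K/W
Q = ΔT/ΣR = (85 K − 296.6 K)/3.364 = -62.9 W
(Negative Q ⇒ heat flows inward; heat gain = 62.9 W.)

Q = 62.9 W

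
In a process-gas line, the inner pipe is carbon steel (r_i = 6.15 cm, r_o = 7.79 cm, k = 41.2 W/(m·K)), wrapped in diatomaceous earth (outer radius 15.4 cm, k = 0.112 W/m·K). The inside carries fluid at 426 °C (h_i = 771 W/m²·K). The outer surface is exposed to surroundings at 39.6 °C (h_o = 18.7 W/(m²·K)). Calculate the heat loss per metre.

Treat each layer as a resistance in series:
  R'_conv,in = 1/(2πr h) = 1/(2π·0.0615·771) = 0.003357 m·K/W
  R'_carbon steel = ln(0.0779/0.0615)/(2πk) = 0.2364/(2π·41.2) = 9.132×10^-4 m·K/W
  R'_diatomaceous earth = ln(0.154/0.0779)/(2πk) = 0.6815/(2π·0.112) = 0.9685 m·K/W
  R'_conv,out = 1/(2πr h) = 1/(2π·0.154·18.7) = 0.05527 m·K/W
ΣR = 0.003357 + 9.132×10^-4 + 0.9685 + 0.05527 = 1.028 m·K/W
Q' = ΔT/ΣR = (426 °C − 39.6 °C)/1.028 = 376 W/m

Q' = 376 W/m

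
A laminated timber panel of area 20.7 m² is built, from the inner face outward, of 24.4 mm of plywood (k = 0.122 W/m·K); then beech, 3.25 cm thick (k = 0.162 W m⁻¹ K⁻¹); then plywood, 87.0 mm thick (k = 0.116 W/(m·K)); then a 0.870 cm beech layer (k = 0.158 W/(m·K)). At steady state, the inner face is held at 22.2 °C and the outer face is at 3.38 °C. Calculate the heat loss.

Q = 323 W

Treat each layer as a resistance in series:
  R_plywood = L/(kA) = 0.0244/(0.122·20.7) = 0.009662 K/W
  R_beech = L/(kA) = 0.0325/(0.162·20.7) = 0.009692 K/W
  R_plywood = L/(kA) = 0.0870/(0.116·20.7) = 0.03623 K/W
  R_beech = L/(kA) = 0.00870/(0.158·20.7) = 0.002660 K/W
ΣR = 0.009662 + 0.009692 + 0.03623 + 0.002660 = 0.05824 K/W
Q = ΔT/ΣR = (22.2 °C − 3.38 °C)/0.05824 = 323 W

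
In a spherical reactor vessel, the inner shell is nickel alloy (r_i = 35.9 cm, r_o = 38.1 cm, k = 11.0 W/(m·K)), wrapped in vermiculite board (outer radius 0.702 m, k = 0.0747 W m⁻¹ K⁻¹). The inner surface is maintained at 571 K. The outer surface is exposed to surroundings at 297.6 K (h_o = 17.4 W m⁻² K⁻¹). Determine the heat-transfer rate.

Q = 212 W

Treat each layer as a resistance in series:
  R_nickel alloy = (1/0.359 − 1/0.381)/(4πk) = 0.1608/(4π·11.0) = 0.001164 K/W
  R_vermiculite board = (1/0.381 − 1/0.702)/(4πk) = 1.200/(4π·0.0747) = 1.279 K/W
  R_conv,out = 1/(4πr²h) = 1/(4π·0.702²·17.4) = 0.009280 K/W
ΣR = 0.001164 + 1.279 + 0.009280 = 1.289 K/W
Q = ΔT/ΣR = (571 K − 297.6 K)/1.289 = 212 W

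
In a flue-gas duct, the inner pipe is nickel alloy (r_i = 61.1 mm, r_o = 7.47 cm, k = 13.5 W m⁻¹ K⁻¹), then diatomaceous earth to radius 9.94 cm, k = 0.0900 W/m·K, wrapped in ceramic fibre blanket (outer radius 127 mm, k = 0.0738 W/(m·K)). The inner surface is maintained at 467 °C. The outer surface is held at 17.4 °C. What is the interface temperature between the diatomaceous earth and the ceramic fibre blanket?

T = 247 °C

Treat each layer as a resistance in series:
  R'_nickel alloy = ln(0.0747/0.0611)/(2πk) = 0.2010/(2π·13.5) = 0.002369 m·K/W
  R'_diatomaceous earth = ln(0.0994/0.0747)/(2πk) = 0.2857/(2π·0.0900) = 0.5052 m·K/W
  R'_ceramic fibre blanket = ln(0.127/0.0994)/(2πk) = 0.2450/(2π·0.0738) = 0.5284 m·K/W
ΣR = 0.002369 + 0.5052 + 0.5284 = 1.036 m·K/W
Q' = ΔT/ΣR = (467 °C − 17.4 °C)/1.036 = 434.0 W/m
From the inner boundary to the diatomaceous earth/ceramic fibre blanket interface, ΣR_partial = 0.5076 m·K/W.
T_interface = T_in − Q'·ΣR_partial = 467 °C − (434.0)(0.5076) = 247 °C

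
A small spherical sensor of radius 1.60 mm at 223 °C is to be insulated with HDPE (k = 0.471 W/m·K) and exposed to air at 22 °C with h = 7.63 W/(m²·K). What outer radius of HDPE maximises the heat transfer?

For a sphere, r_cr = 2k_ins/h = 2·0.471/7.63 = 0.123 m = 12.3 cm

r_cr = 12.3 cm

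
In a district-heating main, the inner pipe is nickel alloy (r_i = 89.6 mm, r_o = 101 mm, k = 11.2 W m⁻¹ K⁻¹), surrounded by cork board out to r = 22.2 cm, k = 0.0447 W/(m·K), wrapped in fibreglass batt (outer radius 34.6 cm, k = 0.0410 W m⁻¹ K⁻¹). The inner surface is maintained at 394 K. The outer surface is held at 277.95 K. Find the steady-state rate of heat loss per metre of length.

Resistance network (inner→outer):
  R'_nickel alloy = ln(0.101/0.0896)/(2πk) = 0.1198/(2π·11.2) = 0.001702 m·K/W
  R'_cork board = ln(0.222/0.101)/(2πk) = 0.7876/(2π·0.0447) = 2.804 m·K/W
  R'_fibreglass batt = ln(0.346/0.222)/(2πk) = 0.4438/(2π·0.0410) = 1.723 m·K/W
ΣR = 0.001702 + 2.804 + 1.723 = 4.529 m·K/W
Q' = ΔT/ΣR = (394 K − 277.95 K)/4.529 = 25.6 W/m

Q' = 25.6 W/m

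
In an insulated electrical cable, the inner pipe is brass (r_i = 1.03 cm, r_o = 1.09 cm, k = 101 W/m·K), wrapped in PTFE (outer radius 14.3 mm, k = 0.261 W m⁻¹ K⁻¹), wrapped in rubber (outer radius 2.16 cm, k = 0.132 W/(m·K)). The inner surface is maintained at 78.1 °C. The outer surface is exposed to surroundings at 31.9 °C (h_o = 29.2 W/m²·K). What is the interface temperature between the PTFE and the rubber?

Treat each layer as a resistance in series:
  R'_brass = ln(0.0109/0.0103)/(2πk) = 0.05662/(2π·101) = 8.922×10^-5 m·K/W
  R'_PTFE = ln(0.0143/0.0109)/(2πk) = 0.2715/(2π·0.261) = 0.1656 m·K/W
  R'_rubber = ln(0.0216/0.0143)/(2πk) = 0.4124/(2π·0.132) = 0.4973 m·K/W
  R'_conv,out = 1/(2πr h) = 1/(2π·0.0216·29.2) = 0.2523 m·K/W
ΣR = 8.922×10^-5 + 0.1656 + 0.4973 + 0.2523 = 0.9153 m·K/W
Q' = ΔT/ΣR = (78.1 °C − 31.9 °C)/0.9153 = 50.48 W/m
From the inner boundary to the PTFE/rubber interface, ΣR_partial = 0.1657 m·K/W.
T_interface = T_in − Q'·ΣR_partial = 78.1 °C − (50.48)(0.1657) = 69.7 °C

T = 69.7 °C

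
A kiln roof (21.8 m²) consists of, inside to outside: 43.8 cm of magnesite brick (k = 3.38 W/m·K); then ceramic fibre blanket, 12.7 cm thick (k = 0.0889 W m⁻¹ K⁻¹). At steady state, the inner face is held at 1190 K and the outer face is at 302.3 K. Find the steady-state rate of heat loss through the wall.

Treat each layer as a resistance in series:
  R_magnesite brick = L/(kA) = 0.438/(3.38·21.8) = 0.005944 K/W
  R_ceramic fibre blanket = L/(kA) = 0.127/(0.0889·21.8) = 0.06553 K/W
ΣR = 0.005944 + 0.06553 = 0.07147 K/W
Q = ΔT/ΣR = (1190 K − 302.3 K)/0.07147 = 12400 W

Q = 12400 W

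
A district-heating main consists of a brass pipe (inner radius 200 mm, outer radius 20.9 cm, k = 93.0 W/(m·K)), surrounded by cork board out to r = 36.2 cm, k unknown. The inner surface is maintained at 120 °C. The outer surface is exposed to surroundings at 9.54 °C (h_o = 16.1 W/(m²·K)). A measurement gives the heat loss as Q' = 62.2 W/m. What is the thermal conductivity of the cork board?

ΣR = ΔT/Q' = |120 − 9.54|/62.2 = 1.776 m·K/W
Known resistances:
  R'_brass = ln(0.209/0.200)/(2πk) = 0.04402/(2π·93.0) = 7.533×10^-5 m·K/W
  R'_conv,out = 1/(2πr h) = 1/(2π·0.362·16.1) = 0.02731 m·K/W
R_cork board = ΣR − ΣR_known = 1.776 − 0.02739 = 1.749 m·K/W
ln(r₂/r₁)/(2πk) = 1.749 ⇒ k = 0.5493/(2π·1.749) = 0.0500 W/m·K

k = 0.0500 W/m·K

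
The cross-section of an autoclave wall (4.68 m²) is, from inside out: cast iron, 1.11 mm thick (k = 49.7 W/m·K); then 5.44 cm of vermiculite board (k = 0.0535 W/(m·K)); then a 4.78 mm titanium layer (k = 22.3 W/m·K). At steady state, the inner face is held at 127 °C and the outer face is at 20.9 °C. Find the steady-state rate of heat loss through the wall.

Treat each layer as a resistance in series:
  R_cast iron = L/(kA) = 0.00111/(49.7·4.68) = 4.772×10^-6 K/W
  R_vermiculite board = L/(kA) = 0.0544/(0.0535·4.68) = 0.2173 K/W
  R_titanium = L/(kA) = 0.00478/(22.3·4.68) = 4.580×10^-5 K/W
ΣR = 4.772×10^-6 + 0.2173 + 4.580×10^-5 = 0.2174 K/W
Q = ΔT/ΣR = (127 °C − 20.9 °C)/0.2174 = 488 W

Q = 488 W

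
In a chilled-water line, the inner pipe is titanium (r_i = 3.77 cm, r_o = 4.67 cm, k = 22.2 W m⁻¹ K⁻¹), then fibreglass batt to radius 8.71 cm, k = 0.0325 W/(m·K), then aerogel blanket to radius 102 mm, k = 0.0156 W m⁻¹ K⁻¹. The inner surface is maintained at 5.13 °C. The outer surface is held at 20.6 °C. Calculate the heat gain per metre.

Treat each layer as a resistance in series:
  R'_titanium = ln(0.0467/0.0377)/(2πk) = 0.2141/(2π·22.2) = 0.001535 m·K/W
  R'_fibreglass batt = ln(0.0871/0.0467)/(2πk) = 0.6233/(2π·0.0325) = 3.052 m·K/W
  R'_aerogel blanket = ln(0.102/0.0871)/(2πk) = 0.1579/(2π·0.0156) = 1.611 m·K/W
ΣR = 0.001535 + 3.052 + 1.611 = 4.665 m·K/W
Q' = ΔT/ΣR = (5.13 °C − 20.6 °C)/4.665 = -3.32 W/m
(Negative Q' ⇒ heat flows inward; heat gain = 3.32 W/m.)

Q' = 3.32 W/m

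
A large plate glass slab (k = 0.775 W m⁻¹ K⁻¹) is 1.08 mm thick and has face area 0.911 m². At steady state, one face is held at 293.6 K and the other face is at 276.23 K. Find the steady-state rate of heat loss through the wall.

Q = kA·ΔT/L = 0.775 × 0.911 × |293.6 K − 276.23 K| / 0.00108 = 11400 W

Q = 11.4 kW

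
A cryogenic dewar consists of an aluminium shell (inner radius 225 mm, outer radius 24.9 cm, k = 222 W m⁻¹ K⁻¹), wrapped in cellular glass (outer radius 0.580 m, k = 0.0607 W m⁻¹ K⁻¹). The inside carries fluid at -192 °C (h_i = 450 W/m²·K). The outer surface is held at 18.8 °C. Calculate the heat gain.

Treat each layer as a resistance in series:
  R_conv,in = 1/(4πr²h) = 1/(4π·0.225²·450) = 0.003493 K/W
  R_aluminium = (1/0.225 − 1/0.249)/(4πk) = 0.4284/(4π·222) = 1.536×10^-4 K/W
  R_cellular glass = (1/0.249 − 1/0.580)/(4πk) = 2.292/(4π·0.0607) = 3.005 K/W
ΣR = 0.003493 + 1.536×10^-4 + 3.005 = 3.009 K/W
Q = ΔT/ΣR = (-192 °C − 18.8 °C)/3.009 = -70.1 W
(Negative Q ⇒ heat flows inward; heat gain = 70.1 W.)

Q = 70.1 W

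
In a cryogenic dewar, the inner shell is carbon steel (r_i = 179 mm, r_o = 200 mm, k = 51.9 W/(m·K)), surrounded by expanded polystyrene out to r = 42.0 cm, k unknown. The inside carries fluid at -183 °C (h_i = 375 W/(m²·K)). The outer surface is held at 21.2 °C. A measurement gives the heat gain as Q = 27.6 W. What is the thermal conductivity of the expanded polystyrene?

k = 0.0282 W/m·K

ΣR = ΔT/Q = |-183 − 21.2|/27.6 = 7.399 K/W
Known resistances:
  R_conv,in = 1/(4πr²h) = 1/(4π·0.179²·375) = 0.006623 K/W
  R_carbon steel = (1/0.179 − 1/0.200)/(4πk) = 0.5866/(4π·51.9) = 8.994×10^-4 K/W
R_expanded polystyrene = ΣR − ΣR_known = 7.399 − 0.007522 = 7.391 K/W
(1/r₁−1/r₂)/(4πk) = 7.391 ⇒ k = 2.619/(4π·7.391) = 0.0282 W/m·K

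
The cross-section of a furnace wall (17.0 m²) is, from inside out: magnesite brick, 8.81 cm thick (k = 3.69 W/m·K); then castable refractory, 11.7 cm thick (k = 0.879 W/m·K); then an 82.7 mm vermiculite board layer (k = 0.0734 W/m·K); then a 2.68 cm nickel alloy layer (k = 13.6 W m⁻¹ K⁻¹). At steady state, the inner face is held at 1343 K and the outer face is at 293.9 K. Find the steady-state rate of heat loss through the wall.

Q = 13.9 kW

Resistance network (inner→outer):
  R_magnesite brick = L/(kA) = 0.0881/(3.69·17.0) = 0.001404 K/W
  R_castable refractory = L/(kA) = 0.117/(0.879·17.0) = 0.007830 K/W
  R_vermiculite board = L/(kA) = 0.0827/(0.0734·17.0) = 0.06628 K/W
  R_nickel alloy = L/(kA) = 0.0268/(13.6·17.0) = 1.159×10^-4 K/W
ΣR = 0.001404 + 0.007830 + 0.06628 + 1.159×10^-4 = 0.07563 K/W
Q = ΔT/ΣR = (1343 K − 293.9 K)/0.07563 = 13900 W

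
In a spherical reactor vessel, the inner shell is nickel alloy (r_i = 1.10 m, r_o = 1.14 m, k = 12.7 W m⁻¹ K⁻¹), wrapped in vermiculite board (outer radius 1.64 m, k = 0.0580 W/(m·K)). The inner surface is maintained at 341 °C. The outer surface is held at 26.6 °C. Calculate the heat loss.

Treat each layer as a resistance in series:
  R_nickel alloy = (1/1.10 − 1/1.14)/(4πk) = 0.03190/(4π·12.7) = 1.999×10^-4 K/W
  R_vermiculite board = (1/1.14 − 1/1.64)/(4πk) = 0.2674/(4π·0.0580) = 0.3669 K/W
ΣR = 1.999×10^-4 + 0.3669 = 0.3671 K/W
Q = ΔT/ΣR = (341 °C − 26.6 °C)/0.3671 = 856 W

Q = 856 W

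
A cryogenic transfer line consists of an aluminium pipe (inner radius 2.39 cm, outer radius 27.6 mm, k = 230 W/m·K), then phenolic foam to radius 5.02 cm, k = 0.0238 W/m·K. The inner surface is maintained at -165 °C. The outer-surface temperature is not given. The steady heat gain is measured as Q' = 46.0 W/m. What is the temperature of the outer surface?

Series resistances:
  R'_aluminium = ln(0.0276/0.0239)/(2πk) = 0.1439/(2π·230) = 9.960×10^-5 m·K/W
  R'_phenolic foam = ln(0.0502/0.0276)/(2πk) = 0.5982/(2π·0.0238) = 4.000 m·K/W
ΣR = 4.000 m·K/W
ΔT = Q'·ΣR = 46.0 × 4.000 = 184.0 K
Heat flows inward, so T_out = T_in + ΔT = -165 + 184.0 = 19.0 °C

T_out = 19.0 °C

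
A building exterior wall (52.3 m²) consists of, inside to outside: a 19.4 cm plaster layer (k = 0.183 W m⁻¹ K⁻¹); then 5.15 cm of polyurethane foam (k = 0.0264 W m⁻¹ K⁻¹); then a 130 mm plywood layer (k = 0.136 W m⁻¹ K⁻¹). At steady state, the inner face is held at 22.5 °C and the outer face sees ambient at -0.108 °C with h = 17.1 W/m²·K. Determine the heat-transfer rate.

Q = 294 W

Resistance network (inner→outer):
  R_plaster = L/(kA) = 0.194/(0.183·52.3) = 0.02027 K/W
  R_polyurethane foam = L/(kA) = 0.0515/(0.0264·52.3) = 0.03730 K/W
  R_plywood = L/(kA) = 0.130/(0.136·52.3) = 0.01828 K/W
  R_conv,out = 1/(hA) = 1/(17.1·52.3) = 0.001118 K/W
ΣR = 0.02027 + 0.03730 + 0.01828 + 0.001118 = 0.07697 K/W
Q = ΔT/ΣR = (22.5 °C − -0.108 °C)/0.07697 = 294 W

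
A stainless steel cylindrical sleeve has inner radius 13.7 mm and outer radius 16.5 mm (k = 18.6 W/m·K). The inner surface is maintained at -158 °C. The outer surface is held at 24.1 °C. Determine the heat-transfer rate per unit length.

Q' = 2πk·ΔT/ln(r₂/r₁) = 2π × 18.6 × 182.1 / ln(0.0165/0.0137) = 1.14×10^5 W/m

Q' = 1.14×10^5 W/m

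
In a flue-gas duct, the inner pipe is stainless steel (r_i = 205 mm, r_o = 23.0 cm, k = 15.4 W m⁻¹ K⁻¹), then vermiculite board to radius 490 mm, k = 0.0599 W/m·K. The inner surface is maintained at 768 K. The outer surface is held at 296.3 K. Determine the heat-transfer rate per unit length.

Treat each layer as a resistance in series:
  R'_stainless steel = ln(0.230/0.205)/(2πk) = 0.1151/(2π·15.4) = 0.001189 m·K/W
  R'_vermiculite board = ln(0.490/0.230)/(2πk) = 0.7563/(2π·0.0599) = 2.010 m·K/W
ΣR = 0.001189 + 2.010 = 2.011 m·K/W
Q' = ΔT/ΣR = (768 K − 296.3 K)/2.011 = 235 W/m

Q' = 235 W/m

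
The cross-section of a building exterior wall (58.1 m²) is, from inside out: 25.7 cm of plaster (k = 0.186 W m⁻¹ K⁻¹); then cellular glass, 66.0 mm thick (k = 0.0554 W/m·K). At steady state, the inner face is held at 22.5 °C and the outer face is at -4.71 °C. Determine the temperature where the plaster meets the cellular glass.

Series thermal resistances, inner to outer:
  R_plaster = L/(kA) = 0.257/(0.186·58.1) = 0.02378 K/W
  R_cellular glass = L/(kA) = 0.0660/(0.0554·58.1) = 0.02050 K/W
ΣR = 0.02378 + 0.02050 = 0.04428 K/W
Q = ΔT/ΣR = (22.5 °C − -4.71 °C)/0.04428 = 614.5 W
From the inner boundary to the plaster/cellular glass interface, ΣR_partial = 0.02378 K/W.
T_interface = T_in − Q·ΣR_partial = 22.5 °C − (614.5)(0.02378) = 7.89 °C

T = 7.89 °C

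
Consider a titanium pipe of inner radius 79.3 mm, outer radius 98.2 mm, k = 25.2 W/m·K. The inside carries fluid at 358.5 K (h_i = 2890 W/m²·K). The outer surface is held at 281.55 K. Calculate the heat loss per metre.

Q' = 37600 W/m

Resistance network (inner→outer):
  R'_conv,in = 1/(2πr h) = 1/(2π·0.0793·2890) = 6.945×10^-4 m·K/W
  R'_titanium = ln(0.0982/0.0793)/(2πk) = 0.2138/(2π·25.2) = 0.001350 m·K/W
ΣR = 6.945×10^-4 + 0.001350 = 0.002045 m·K/W
Q' = ΔT/ΣR = (358.5 K − 281.55 K)/0.002045 = 37600 W/m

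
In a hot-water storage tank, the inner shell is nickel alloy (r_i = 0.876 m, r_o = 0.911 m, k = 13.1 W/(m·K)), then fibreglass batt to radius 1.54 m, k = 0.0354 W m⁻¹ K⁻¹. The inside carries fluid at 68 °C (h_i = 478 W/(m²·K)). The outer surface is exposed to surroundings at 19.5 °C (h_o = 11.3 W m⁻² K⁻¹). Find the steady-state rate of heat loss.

Q = 48.0 W

Resistance network (inner→outer):
  R_conv,in = 1/(4πr²h) = 1/(4π·0.876²·478) = 2.169×10^-4 K/W
  R_nickel alloy = (1/0.876 − 1/0.911)/(4πk) = 0.04386/(4π·13.1) = 2.664×10^-4 K/W
  R_fibreglass batt = (1/0.911 − 1/1.54)/(4πk) = 0.4483/(4π·0.0354) = 1.008 K/W
  R_conv,out = 1/(4πr²h) = 1/(4π·1.54²·11.3) = 0.002969 K/W
ΣR = 2.169×10^-4 + 2.664×10^-4 + 1.008 + 0.002969 = 1.011 K/W
Q = ΔT/ΣR = (68 °C − 19.5 °C)/1.011 = 48.0 W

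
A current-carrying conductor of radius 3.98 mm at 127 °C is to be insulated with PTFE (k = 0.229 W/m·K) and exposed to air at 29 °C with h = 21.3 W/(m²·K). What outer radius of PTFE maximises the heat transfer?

For a cylinder, r_cr = k_ins/h = 0.229/21.3 = 0.0108 m = 1.08 cm

r_cr = 1.08 cm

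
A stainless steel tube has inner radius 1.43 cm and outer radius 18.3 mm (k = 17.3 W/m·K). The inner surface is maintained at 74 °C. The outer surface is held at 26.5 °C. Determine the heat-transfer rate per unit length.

Q' = 2πk·ΔT/ln(r₂/r₁) = 2π × 17.3 × 47.5 / ln(0.0183/0.0143) = 20900 W/m

Q' = 20900 W/m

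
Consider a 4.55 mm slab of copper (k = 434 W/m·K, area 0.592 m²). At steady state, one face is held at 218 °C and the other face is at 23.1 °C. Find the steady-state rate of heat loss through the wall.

Q = 11000 kW

Q = kA·ΔT/L = 434 × 0.592 × |218 °C − 23.1 °C| / 0.00455 = 1.10×10^7 W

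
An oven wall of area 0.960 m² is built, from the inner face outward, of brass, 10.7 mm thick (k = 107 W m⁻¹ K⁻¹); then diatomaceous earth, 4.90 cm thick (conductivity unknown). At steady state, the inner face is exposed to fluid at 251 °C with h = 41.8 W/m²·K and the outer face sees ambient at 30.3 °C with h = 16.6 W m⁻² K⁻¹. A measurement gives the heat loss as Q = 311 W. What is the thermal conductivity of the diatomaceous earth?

k = 0.0821 W/m·K

ΣR = ΔT/Q = |251 − 30.3|/311 = 0.7096 K/W
Known resistances:
  R_conv,in = 1/(hA) = 1/(41.8·0.960) = 0.02492 K/W
  R_brass = L/(kA) = 0.0107/(107·0.960) = 1.042×10^-4 K/W
  R_conv,out = 1/(hA) = 1/(16.6·0.960) = 0.06275 K/W
R_diatomaceous earth = ΣR − ΣR_known = 0.7096 − 0.08777 = 0.6218 K/W
L/(kA) = 0.6218 ⇒ k = 0.0490/(0.6218·0.960) = 0.0821 W/m·K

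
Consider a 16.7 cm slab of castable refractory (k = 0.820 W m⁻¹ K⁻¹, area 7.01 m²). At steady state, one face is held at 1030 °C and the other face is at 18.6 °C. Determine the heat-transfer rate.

Q = 34800 W

Q = kA·ΔT/L = 0.820 × 7.01 × |1030 °C − 18.6 °C| / 0.167 = 34800 W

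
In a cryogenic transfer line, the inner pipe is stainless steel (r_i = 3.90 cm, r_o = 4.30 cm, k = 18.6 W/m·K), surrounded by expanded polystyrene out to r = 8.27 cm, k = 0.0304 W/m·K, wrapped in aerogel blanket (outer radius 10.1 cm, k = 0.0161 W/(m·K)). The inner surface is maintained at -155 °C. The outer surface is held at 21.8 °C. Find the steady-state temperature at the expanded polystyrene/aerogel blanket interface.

Treat each layer as a resistance in series:
  R'_stainless steel = ln(0.0430/0.0390)/(2πk) = 0.09764/(2π·18.6) = 8.355×10^-4 m·K/W
  R'_expanded polystyrene = ln(0.0827/0.0430)/(2πk) = 0.6540/(2π·0.0304) = 3.424 m·K/W
  R'_aerogel blanket = ln(0.101/0.0827)/(2πk) = 0.1999/(2π·0.0161) = 1.976 m·K/W
ΣR = 8.355×10^-4 + 3.424 + 1.976 = 5.401 m·K/W
Q' = ΔT/ΣR = (-155 °C − 21.8 °C)/5.401 = -32.73 W/m
From the inner boundary to the expanded polystyrene/aerogel blanket interface, ΣR_partial = 3.425 m·K/W.
T_interface = T_in − Q'·ΣR_partial = -155 °C − (-32.73)(3.425) = -42.9 °C

T = -42.9 °C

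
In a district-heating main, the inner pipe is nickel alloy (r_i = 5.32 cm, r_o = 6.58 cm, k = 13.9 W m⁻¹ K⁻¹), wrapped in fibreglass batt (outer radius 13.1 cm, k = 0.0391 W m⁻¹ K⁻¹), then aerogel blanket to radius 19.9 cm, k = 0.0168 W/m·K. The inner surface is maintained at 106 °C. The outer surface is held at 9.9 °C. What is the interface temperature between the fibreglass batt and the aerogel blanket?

Treat each layer as a resistance in series:
  R'_nickel alloy = ln(0.0658/0.0532)/(2πk) = 0.2126/(2π·13.9) = 0.002434 m·K/W
  R'_fibreglass batt = ln(0.131/0.0658)/(2πk) = 0.6886/(2π·0.0391) = 2.803 m·K/W
  R'_aerogel blanket = ln(0.199/0.131)/(2πk) = 0.4181/(2π·0.0168) = 3.961 m·K/W
ΣR = 0.002434 + 2.803 + 3.961 = 6.766 m·K/W
Q' = ΔT/ΣR = (106 °C − 9.9 °C)/6.766 = 14.20 W/m
From the inner boundary to the fibreglass batt/aerogel blanket interface, ΣR_partial = 2.805 m·K/W.
T_interface = T_in − Q'·ΣR_partial = 106 °C − (14.20)(2.805) = 66.2 °C

T = 66.2 °C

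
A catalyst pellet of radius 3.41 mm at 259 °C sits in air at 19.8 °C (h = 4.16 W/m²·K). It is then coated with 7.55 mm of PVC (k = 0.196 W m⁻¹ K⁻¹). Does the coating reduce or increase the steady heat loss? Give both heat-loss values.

Critical radius for a sphere: r_cr = 2k/h = 0.0942 m = 9.42 cm.
Outer radius after coating: r₂ = 0.00341 + 0.00755 = 0.01096 m.
Since r₁ < r_cr and r₂ ≤ r_cr, the coating moves toward the maximum at r_cr — heat loss rises.
Bare: R = 1/(4πr₁²h) = 1645 K/W; Q = 239.2/1645 = 0.145 W.
Coated: R = R_cond + R_conv = 241.3 K/W; Q = 239.2/241.3 = 0.991 W.

increases: 0.145 → 0.991 W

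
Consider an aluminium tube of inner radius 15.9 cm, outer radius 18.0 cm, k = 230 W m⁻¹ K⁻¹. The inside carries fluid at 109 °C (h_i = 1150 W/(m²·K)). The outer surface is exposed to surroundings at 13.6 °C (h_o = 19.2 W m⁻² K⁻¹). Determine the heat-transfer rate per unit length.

Q' = 2.03 kW/m

Resistance network (inner→outer):
  R'_conv,in = 1/(2πr h) = 1/(2π·0.159·1150) = 8.704×10^-4 m·K/W
  R'_aluminium = ln(0.180/0.159)/(2πk) = 0.1241/(2π·230) = 8.584×10^-5 m·K/W
  R'_conv,out = 1/(2πr h) = 1/(2π·0.180·19.2) = 0.04605 m·K/W
ΣR = 8.704×10^-4 + 8.584×10^-5 + 0.04605 = 0.04701 m·K/W
Q' = ΔT/ΣR = (109 °C − 13.6 °C)/0.04701 = 2030 W/m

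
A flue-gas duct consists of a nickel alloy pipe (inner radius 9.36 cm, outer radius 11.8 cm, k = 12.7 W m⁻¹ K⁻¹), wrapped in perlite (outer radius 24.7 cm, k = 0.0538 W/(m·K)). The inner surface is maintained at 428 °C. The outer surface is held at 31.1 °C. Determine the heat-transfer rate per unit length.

Q' = 181 W/m

Resistance network (inner→outer):
  R'_nickel alloy = ln(0.118/0.0936)/(2πk) = 0.2317/(2π·12.7) = 0.002903 m·K/W
  R'_perlite = ln(0.247/0.118)/(2πk) = 0.7387/(2π·0.0538) = 2.185 m·K/W
ΣR = 0.002903 + 2.185 = 2.188 m·K/W
Q' = ΔT/ΣR = (428 °C − 31.1 °C)/2.188 = 181 W/m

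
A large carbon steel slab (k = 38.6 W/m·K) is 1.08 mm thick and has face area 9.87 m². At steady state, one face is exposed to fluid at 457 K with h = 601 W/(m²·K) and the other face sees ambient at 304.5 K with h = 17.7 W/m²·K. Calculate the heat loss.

Q = 25900 W

Series thermal resistances, inner to outer:
  R_conv,in = 1/(hA) = 1/(601·9.87) = 1.686×10^-4 K/W
  R_carbon steel = L/(kA) = 0.00108/(38.6·9.87) = 2.835×10^-6 K/W
  R_conv,out = 1/(hA) = 1/(17.7·9.87) = 0.005724 K/W
ΣR = 1.686×10^-4 + 2.835×10^-6 + 0.005724 = 0.005895 K/W
Q = ΔT/ΣR = (457 K − 304.5 K)/0.005895 = 25900 W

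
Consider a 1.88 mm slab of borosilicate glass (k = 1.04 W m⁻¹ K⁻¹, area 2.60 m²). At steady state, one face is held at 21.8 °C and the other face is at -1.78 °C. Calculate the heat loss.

Q = 33.9 kW

Q = kA·ΔT/L = 1.04 × 2.60 × |21.8 °C − -1.78 °C| / 0.00188 = 33900 W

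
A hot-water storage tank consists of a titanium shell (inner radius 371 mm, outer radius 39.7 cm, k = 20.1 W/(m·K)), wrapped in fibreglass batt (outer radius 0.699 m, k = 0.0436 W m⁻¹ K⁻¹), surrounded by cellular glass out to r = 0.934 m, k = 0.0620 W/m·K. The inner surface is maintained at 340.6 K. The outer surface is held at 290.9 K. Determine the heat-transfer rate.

Q = 20.3 W

Series thermal resistances, inner to outer:
  R_titanium = (1/0.371 − 1/0.397)/(4πk) = 0.1765/(4π·20.1) = 6.989×10^-4 K/W
  R_fibreglass batt = (1/0.397 − 1/0.699)/(4πk) = 1.088/(4π·0.0436) = 1.986 K/W
  R_cellular glass = (1/0.699 − 1/0.934)/(4πk) = 0.3600/(4π·0.0620) = 0.4620 K/W
ΣR = 6.989×10^-4 + 1.986 + 0.4620 = 2.449 K/W
Q = ΔT/ΣR = (340.6 K − 290.9 K)/2.449 = 20.3 W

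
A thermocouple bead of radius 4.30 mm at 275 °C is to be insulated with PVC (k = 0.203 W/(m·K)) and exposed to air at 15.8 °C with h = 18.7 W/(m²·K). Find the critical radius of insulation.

For a sphere, r_cr = 2k_ins/h = 2·0.203/18.7 = 0.0217 m = 2.17 cm

r_cr = 2.17 cm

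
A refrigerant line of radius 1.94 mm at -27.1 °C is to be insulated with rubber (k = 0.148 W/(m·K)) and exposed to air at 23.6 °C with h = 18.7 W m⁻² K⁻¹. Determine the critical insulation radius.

For a cylinder, r_cr = k_ins/h = 0.148/18.7 = 0.00791 m = 0.791 cm

r_cr = 0.791 cm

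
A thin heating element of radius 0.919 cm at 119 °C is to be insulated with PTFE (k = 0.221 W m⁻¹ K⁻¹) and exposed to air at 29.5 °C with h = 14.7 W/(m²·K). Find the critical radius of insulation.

For a cylinder, r_cr = k_ins/h = 0.221/14.7 = 0.0150 m = 1.50 cm

r_cr = 1.50 cm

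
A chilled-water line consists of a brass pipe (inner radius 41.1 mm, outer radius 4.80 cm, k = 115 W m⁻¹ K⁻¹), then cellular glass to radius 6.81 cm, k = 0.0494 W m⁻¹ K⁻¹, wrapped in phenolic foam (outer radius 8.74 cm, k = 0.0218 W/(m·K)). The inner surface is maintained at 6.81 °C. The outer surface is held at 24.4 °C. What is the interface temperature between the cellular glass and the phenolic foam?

Series thermal resistances, inner to outer:
  R'_brass = ln(0.0480/0.0411)/(2πk) = 0.1552/(2π·115) = 2.148×10^-4 m·K/W
  R'_cellular glass = ln(0.0681/0.0480)/(2πk) = 0.3498/(2π·0.0494) = 1.127 m·K/W
  R'_phenolic foam = ln(0.0874/0.0681)/(2πk) = 0.2495/(2π·0.0218) = 1.822 m·K/W
ΣR = 2.148×10^-4 + 1.127 + 1.822 = 2.949 m·K/W
Q' = ΔT/ΣR = (6.81 °C − 24.4 °C)/2.949 = -5.965 W/m
From the inner boundary to the cellular glass/phenolic foam interface, ΣR_partial = 1.127 m·K/W.
T_interface = T_in − Q'·ΣR_partial = 6.81 °C − (-5.965)(1.127) = 13.5 °C

T = 13.5 °C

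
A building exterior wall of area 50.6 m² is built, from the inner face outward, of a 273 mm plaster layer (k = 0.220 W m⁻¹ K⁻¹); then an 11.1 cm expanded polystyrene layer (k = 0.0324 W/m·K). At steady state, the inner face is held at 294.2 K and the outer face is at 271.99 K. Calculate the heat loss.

Series thermal resistances, inner to outer:
  R_plaster = L/(kA) = 0.273/(0.220·50.6) = 0.02452 K/W
  R_expanded polystyrene = L/(kA) = 0.111/(0.0324·50.6) = 0.06771 K/W
ΣR = 0.02452 + 0.06771 = 0.09223 K/W
Q = ΔT/ΣR = (294.2 K − 271.99 K)/0.09223 = 241 W

Q = 241 W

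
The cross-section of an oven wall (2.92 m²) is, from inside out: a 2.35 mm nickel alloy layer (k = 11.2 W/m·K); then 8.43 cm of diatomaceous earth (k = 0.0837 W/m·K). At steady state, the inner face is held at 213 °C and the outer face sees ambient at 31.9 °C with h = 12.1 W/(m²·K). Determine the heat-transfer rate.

Series thermal resistances, inner to outer:
  R_nickel alloy = L/(kA) = 0.00235/(11.2·2.92) = 7.186×10^-5 K/W
  R_diatomaceous earth = L/(kA) = 0.0843/(0.0837·2.92) = 0.3449 K/W
  R_conv,out = 1/(hA) = 1/(12.1·2.92) = 0.02830 K/W
ΣR = 7.186×10^-5 + 0.3449 + 0.02830 = 0.3733 K/W
Q = ΔT/ΣR = (213 °C − 31.9 °C)/0.3733 = 485 W

Q = 485 W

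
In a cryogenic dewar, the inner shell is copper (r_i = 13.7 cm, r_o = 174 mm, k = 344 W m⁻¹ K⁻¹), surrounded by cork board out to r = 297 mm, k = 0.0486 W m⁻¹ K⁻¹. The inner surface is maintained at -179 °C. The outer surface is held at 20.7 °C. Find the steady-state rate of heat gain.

Treat each layer as a resistance in series:
  R_copper = (1/0.137 − 1/0.174)/(4πk) = 1.552/(4π·344) = 3.591×10^-4 K/W
  R_cork board = (1/0.174 − 1/0.297)/(4πk) = 2.380/(4π·0.0486) = 3.897 K/W
ΣR = 3.591×10^-4 + 3.897 = 3.897 K/W
Q = ΔT/ΣR = (-179 °C − 20.7 °C)/3.897 = -51.2 W
(Negative Q ⇒ heat flows inward; heat gain = 51.2 W.)

Q = 51.2 W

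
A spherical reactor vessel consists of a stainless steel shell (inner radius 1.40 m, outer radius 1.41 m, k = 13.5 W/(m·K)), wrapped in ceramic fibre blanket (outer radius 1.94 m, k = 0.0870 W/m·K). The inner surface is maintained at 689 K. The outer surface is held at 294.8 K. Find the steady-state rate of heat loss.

Treat each layer as a resistance in series:
  R_stainless steel = (1/1.40 − 1/1.41)/(4πk) = 0.005066/(4π·13.5) = 2.986×10^-5 K/W
  R_ceramic fibre blanket = (1/1.41 − 1/1.94)/(4πk) = 0.1938/(4π·0.0870) = 0.1772 K/W
ΣR = 2.986×10^-5 + 0.1772 = 0.1772 K/W
Q = ΔT/ΣR = (689 K − 294.8 K)/0.1772 = 2220 W

Q = 2.22 kW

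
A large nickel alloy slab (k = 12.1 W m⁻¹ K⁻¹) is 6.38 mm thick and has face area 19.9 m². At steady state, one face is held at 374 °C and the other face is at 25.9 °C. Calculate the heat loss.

Q = 1.31×10^7 W

Q = kA·ΔT/L = 12.1 × 19.9 × |374 °C − 25.9 °C| / 0.00638 = 1.31×10^7 W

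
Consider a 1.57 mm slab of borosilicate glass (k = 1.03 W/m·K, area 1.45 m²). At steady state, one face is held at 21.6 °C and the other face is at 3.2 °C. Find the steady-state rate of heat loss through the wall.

Q = kA·ΔT/L = 1.03 × 1.45 × |21.6 °C − 3.2 °C| / 0.00157 = 17500 W

Q = 17.5 kW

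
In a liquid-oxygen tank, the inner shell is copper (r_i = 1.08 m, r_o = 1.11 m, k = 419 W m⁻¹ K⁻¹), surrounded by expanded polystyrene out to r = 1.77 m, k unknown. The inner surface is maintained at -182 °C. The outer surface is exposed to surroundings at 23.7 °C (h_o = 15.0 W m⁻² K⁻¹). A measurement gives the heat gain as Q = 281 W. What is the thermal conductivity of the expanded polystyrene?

k = 0.0366 W/m·K

ΣR = ΔT/Q = |-182 − 23.7|/281 = 0.7320 K/W
Known resistances:
  R_copper = (1/1.08 − 1/1.11)/(4πk) = 0.02503/(4π·419) = 4.753×10^-6 K/W
  R_conv,out = 1/(4πr²h) = 1/(4π·1.77²·15.0) = 0.001693 K/W
R_expanded polystyrene = ΣR − ΣR_known = 0.7320 − 0.001698 = 0.7303 K/W
(1/r₁−1/r₂)/(4πk) = 0.7303 ⇒ k = 0.3359/(4π·0.7303) = 0.0366 W/m·K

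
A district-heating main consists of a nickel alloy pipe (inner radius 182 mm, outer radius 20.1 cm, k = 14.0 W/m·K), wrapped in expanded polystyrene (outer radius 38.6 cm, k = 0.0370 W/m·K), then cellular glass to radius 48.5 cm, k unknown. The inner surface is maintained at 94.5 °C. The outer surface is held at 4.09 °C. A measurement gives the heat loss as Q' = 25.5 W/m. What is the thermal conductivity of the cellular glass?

ΣR = ΔT/Q' = |94.5 − 4.09|/25.5 = 3.545 m·K/W
Known resistances:
  R'_nickel alloy = ln(0.201/0.182)/(2πk) = 0.09930/(2π·14.0) = 0.001129 m·K/W
  R'_expanded polystyrene = ln(0.386/0.201)/(2πk) = 0.6525/(2π·0.0370) = 2.807 m·K/W
R_cellular glass = ΣR − ΣR_known = 3.545 − 2.808 = 0.7370 m·K/W
ln(r₂/r₁)/(2πk) = 0.7370 ⇒ k = 0.2283/(2π·0.7370) = 0.0493 W/m·K

k = 0.0493 W/m·K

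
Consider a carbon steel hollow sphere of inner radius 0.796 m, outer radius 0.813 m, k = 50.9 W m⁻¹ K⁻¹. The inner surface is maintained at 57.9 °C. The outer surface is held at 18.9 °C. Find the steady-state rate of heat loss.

Q = 4πk·ΔT/(1/r₁ − 1/r₂) = 4π × 50.9 × 39 / (1/0.796 − 1/0.813) = 9.50×10^5 W

Q = 950 kW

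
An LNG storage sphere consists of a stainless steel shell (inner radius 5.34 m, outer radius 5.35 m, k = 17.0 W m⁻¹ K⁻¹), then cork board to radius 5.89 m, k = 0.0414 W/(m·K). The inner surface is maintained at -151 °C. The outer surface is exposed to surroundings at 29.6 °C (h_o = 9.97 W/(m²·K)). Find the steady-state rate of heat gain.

Series thermal resistances, inner to outer:
  R_stainless steel = (1/5.34 − 1/5.35)/(4πk) = 3.500×10^-4/(4π·17.0) = 1.638×10^-6 K/W
  R_cork board = (1/5.35 − 1/5.89)/(4πk) = 0.01714/(4π·0.0414) = 0.03294 K/W
  R_conv,out = 1/(4πr²h) = 1/(4π·5.89²·9.97) = 2.301×10^-4 K/W
ΣR = 1.638×10^-6 + 0.03294 + 2.301×10^-4 = 0.03317 K/W
Q = ΔT/ΣR = (-151 °C − 29.6 °C)/0.03317 = -5440 W
(Negative Q ⇒ heat flows inward; heat gain = 5440 W.)

Q = 5.44 kW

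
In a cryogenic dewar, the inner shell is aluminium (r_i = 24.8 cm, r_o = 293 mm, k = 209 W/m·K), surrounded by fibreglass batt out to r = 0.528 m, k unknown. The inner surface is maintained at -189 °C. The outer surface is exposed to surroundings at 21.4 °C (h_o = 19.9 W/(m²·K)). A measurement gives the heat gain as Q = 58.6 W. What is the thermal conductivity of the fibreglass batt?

ΣR = ΔT/Q = |-189 − 21.4|/58.6 = 3.590 K/W
Known resistances:
  R_aluminium = (1/0.248 − 1/0.293)/(4πk) = 0.6193/(4π·209) = 2.358×10^-4 K/W
  R_conv,out = 1/(4πr²h) = 1/(4π·0.528²·19.9) = 0.01434 K/W
R_fibreglass batt = ΣR − ΣR_known = 3.590 − 0.01458 = 3.575 K/W
(1/r₁−1/r₂)/(4πk) = 3.575 ⇒ k = 1.519/(4π·3.575) = 0.0338 W/m·K

k = 0.0338 W/m·K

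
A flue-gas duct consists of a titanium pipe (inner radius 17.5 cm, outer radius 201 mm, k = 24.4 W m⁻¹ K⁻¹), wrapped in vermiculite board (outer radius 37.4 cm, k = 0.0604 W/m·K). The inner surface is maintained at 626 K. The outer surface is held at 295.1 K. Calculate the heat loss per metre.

Q' = 202 W/m

Treat each layer as a resistance in series:
  R'_titanium = ln(0.201/0.175)/(2πk) = 0.1385/(2π·24.4) = 9.035×10^-4 m·K/W
  R'_vermiculite board = ln(0.374/0.201)/(2πk) = 0.6210/(2π·0.0604) = 1.636 m·K/W
ΣR = 9.035×10^-4 + 1.636 = 1.637 m·K/W
Q' = ΔT/ΣR = (626 K − 295.1 K)/1.637 = 202 W/m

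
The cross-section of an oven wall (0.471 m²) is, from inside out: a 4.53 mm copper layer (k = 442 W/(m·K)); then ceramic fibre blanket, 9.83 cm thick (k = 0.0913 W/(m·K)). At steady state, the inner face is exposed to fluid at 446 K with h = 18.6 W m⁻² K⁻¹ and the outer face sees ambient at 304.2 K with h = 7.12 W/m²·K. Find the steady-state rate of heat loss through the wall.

Q = 52.6 W

Treat each layer as a resistance in series:
  R_conv,in = 1/(hA) = 1/(18.6·0.471) = 0.1141 K/W
  R_copper = L/(kA) = 0.00453/(442·0.471) = 2.176×10^-5 K/W
  R_ceramic fibre blanket = L/(kA) = 0.0983/(0.0913·0.471) = 2.286 K/W
  R_conv,out = 1/(hA) = 1/(7.12·0.471) = 0.2982 K/W
ΣR = 0.1141 + 2.176×10^-5 + 2.286 + 0.2982 = 2.698 K/W
Q = ΔT/ΣR = (446 K − 304.2 K)/2.698 = 52.6 W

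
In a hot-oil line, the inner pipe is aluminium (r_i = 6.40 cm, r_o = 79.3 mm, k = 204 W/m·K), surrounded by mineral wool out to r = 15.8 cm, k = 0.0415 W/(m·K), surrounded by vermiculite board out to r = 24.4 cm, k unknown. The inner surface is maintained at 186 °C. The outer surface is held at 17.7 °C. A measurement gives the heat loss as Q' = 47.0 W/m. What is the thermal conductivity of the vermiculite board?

ΣR = ΔT/Q' = |186 − 17.7|/47.0 = 3.581 m·K/W
Known resistances:
  R'_aluminium = ln(0.0793/0.0640)/(2πk) = 0.2144/(2π·204) = 1.672×10^-4 m·K/W
  R'_mineral wool = ln(0.158/0.0793)/(2πk) = 0.6894/(2π·0.0415) = 2.644 m·K/W
R_vermiculite board = ΣR − ΣR_known = 3.581 − 2.644 = 0.9370 m·K/W
ln(r₂/r₁)/(2πk) = 0.9370 ⇒ k = 0.4346/(2π·0.9370) = 0.0738 W/m·K

k = 0.0738 W/m·K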